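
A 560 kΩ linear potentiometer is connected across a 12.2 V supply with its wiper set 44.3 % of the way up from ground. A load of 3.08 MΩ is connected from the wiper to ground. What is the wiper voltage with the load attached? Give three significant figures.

V ≈ 5.17 V

The wiper splits the pot into (1−α)R = 311.9 kΩ above and αR = 248.1 kΩ below.
Lower section ‖ load = 229.6 kΩ.
V_wiper = 12.2 × 229.6/(311.9 + 229.6) = 5.17 V.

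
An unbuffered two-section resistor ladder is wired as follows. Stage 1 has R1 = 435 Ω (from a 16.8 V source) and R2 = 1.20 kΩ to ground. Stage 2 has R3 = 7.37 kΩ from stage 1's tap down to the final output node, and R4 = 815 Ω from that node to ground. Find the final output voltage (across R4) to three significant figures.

Stage 2 presents R3+R4 = 8185 Ω as a load on stage 1's tap.
Stage 1's lower leg becomes R2‖(R3+R4) = 1047 Ω, so V_mid = 16.8 × 1047/1482 = 11.87 V.
Stage 2 is itself unloaded: V_out = V_mid × R4/(R3+R4) = 11.87 × 815/8185 = 1.18 V.

V_out ≈ 1.18 V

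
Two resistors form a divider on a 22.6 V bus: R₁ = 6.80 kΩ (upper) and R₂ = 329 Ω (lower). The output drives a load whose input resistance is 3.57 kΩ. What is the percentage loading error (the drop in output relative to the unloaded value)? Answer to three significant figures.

8.08 %

Unloaded V = 22.6 × 329/7129 = 1.0430 V.
Loaded: R₂‖R_L = 301.2 Ω, giving V = 22.6 × 301.2/7101 = 0.95871 V.
Drop = (1.0430 − 0.95871) / 1.0430 = 8.08 %.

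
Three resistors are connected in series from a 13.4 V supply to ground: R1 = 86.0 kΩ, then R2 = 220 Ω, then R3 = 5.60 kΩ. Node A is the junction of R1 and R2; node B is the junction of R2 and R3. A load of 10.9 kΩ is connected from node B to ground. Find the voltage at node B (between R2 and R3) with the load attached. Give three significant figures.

V ≈ 0.551 V

At node B, R3 is in parallel with the load: R3‖R_L = 3699 Ω.
Below node A the resistance is R2 + (R3‖R_L) = 3919 Ω, so V_A = 13.4 × 3919/89920 = 0.5841 V.
Then V_B = V_A × (R3‖R_L)/(R2 + R3‖R_L) = 0.5841 × 3699/3919 = 0.551 V.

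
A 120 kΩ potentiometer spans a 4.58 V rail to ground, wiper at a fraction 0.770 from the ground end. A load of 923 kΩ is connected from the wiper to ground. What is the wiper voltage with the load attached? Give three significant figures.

V ≈ 3.45 V

The wiper splits the pot into (1−α)R = 27.60 kΩ above and αR = 92.40 kΩ below.
Lower section ‖ load = 83.99 kΩ.
V_wiper = 4.58 × 83.99/(27.60 + 83.99) = 3.45 V.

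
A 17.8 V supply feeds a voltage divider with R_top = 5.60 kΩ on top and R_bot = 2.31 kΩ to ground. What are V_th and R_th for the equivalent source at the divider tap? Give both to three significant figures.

V_th = 5.20 V, R_th = 1.64 kΩ

V_th is the open-circuit tap voltage: 17.8 × 2.31/(5.60 + 2.31) = 5.20 V.
With the supply zeroed, R_top and R_bot appear in parallel from the tap: R_th = R_top‖R_bot = (5.60 × 2.31)/7.910 = 1.64 kΩ.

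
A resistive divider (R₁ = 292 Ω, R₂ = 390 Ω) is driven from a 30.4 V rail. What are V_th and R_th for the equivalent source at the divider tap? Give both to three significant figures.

V_th = 17.4 V, R_th = 167 Ω

V_th is the open-circuit tap voltage: 30.4 × 390/(292 + 390) = 17.4 V.
With the supply zeroed, R₁ and R₂ appear in parallel from the tap: R_th = R₁‖R₂ = (292 × 390)/682.0 = 167 Ω.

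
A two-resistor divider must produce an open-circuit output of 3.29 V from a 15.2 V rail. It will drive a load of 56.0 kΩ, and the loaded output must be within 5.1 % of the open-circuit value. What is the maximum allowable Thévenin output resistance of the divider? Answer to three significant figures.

Loading drop = R_th/(R_th + R_L) ≤ 0.0510, so R_th ≤ R_L · ε/(1−ε) = 56.0 kΩ × 0.0510/0.9490 = 3.01 kΩ.
(Any R1, R2 with R2/(R1+R2) = 0.216 and R1‖R2 ≤ 3.01 kΩ will meet the spec.)

R_th ≤ 3.01 kΩ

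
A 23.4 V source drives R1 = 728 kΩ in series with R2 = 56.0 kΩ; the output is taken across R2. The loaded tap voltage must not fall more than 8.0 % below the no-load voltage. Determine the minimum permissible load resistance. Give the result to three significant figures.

Output resistance R_th = R1‖R2 = (728 × 56.0)/784.0 = 52.00 kΩ.
The fractional drop is R_th/(R_th + R_L); requiring this ≤ 0.0800 gives R_L ≥ R_th(1/0.0800 − 1) = 52.00 × 11.50 = 598 kΩ.

R_L(min) ≈ 598 kΩ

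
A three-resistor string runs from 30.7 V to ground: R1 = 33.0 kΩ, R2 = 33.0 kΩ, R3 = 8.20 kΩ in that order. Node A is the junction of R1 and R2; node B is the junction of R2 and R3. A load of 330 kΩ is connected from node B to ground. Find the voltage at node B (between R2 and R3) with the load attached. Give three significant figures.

V ≈ 3.32 V

At node B, R3 is in parallel with the load: R3‖R_L = 8.001 kΩ.
Below node A the resistance is R2 + (R3‖R_L) = 41.00 kΩ, so V_A = 30.7 × 41.00/74.00 = 17.01 V.
Then V_B = V_A × (R3‖R_L)/(R2 + R3‖R_L) = 17.01 × 8.001/41.00 = 3.32 V.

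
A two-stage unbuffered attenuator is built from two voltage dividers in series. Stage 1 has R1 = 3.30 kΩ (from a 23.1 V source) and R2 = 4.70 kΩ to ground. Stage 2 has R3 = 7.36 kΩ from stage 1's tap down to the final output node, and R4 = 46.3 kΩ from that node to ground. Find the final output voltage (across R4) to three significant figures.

V_out ≈ 11.3 V

Stage 2 presents R3+R4 = 53.66 kΩ as a load on stage 1's tap.
Stage 1's lower leg becomes R2‖(R3+R4) = 4.321 kΩ, so V_mid = 23.1 × 4.321/7.621 = 13.10 V.
Stage 2 is itself unloaded: V_out = V_mid × R4/(R3+R4) = 13.10 × 46.3/53.66 = 11.3 V.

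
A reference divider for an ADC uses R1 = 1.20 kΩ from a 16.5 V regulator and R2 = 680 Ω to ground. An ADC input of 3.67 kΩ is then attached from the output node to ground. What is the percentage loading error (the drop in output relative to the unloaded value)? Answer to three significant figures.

Unloaded V = 16.5 × 680/1880 = 5.9681 V.
Loaded: R2‖R_L = 573.7 Ω, giving V = 16.5 × 573.7/1774 = 5.3369 V.
Drop = (5.9681 − 5.3369) / 5.9681 = 10.6 %.

10.6 %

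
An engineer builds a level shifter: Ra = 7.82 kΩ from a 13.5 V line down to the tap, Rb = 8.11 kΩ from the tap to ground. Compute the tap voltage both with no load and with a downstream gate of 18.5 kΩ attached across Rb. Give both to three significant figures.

Unloaded: 6.87 V; loaded: 5.66 V

Open-circuit: V = 13.5 × 8.11/(7.82 + 8.11) = 6.87 V.
With the load, Rb becomes Rb‖R_L = 5.638 kΩ, so V = 13.5 × 5.638/13.46 = 5.66 V.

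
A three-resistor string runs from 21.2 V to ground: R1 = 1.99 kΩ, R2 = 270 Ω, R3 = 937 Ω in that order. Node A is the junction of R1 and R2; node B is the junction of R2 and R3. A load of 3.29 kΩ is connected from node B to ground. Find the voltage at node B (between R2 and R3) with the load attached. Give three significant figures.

At node B, R3 is in parallel with the load: R3‖R_L = 729.3 Ω.
Below node A the resistance is R2 + (R3‖R_L) = 999.3 Ω, so V_A = 21.2 × 999.3/2989 = 7.087 V.
Then V_B = V_A × (R3‖R_L)/(R2 + R3‖R_L) = 7.087 × 729.3/999.3 = 5.17 V.

V ≈ 5.17 V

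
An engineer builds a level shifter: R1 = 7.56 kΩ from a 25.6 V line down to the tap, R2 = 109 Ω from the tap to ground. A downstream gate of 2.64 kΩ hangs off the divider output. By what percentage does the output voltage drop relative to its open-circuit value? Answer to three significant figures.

3.91 %

The divider's output (Thévenin) resistance is R1‖R2 = 107.5 Ω.
Fractional drop under load = R_th/(R_th + R_L) = 107.5 / (107.5 + 2640) = 0.03911.
So the output falls by 3.91 %.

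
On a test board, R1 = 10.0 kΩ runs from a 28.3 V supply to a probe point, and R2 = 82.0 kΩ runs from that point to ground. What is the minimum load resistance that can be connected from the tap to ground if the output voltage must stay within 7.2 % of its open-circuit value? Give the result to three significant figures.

Output resistance R_th = R1‖R2 = (10.0 × 82.0)/92.00 = 8.913 kΩ.
The fractional drop is R_th/(R_th + R_L); requiring this ≤ 0.0720 gives R_L ≥ R_th(1/0.0720 − 1) = 8.913 × 12.89 = 115 kΩ.

R_L(min) ≈ 115 kΩ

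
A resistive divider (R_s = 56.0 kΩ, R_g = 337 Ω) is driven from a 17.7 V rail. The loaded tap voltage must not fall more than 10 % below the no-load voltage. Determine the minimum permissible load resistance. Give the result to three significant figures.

R_L(min) ≈ 3.01 kΩ

Output resistance R_th = R_s‖R_g = (56000 × 337)/56340 = 335.0 Ω.
The fractional drop is R_th/(R_th + R_L); requiring this ≤ 0.100 gives R_L ≥ R_th(1/0.100 − 1) = 335.0 × 9.000 = 3.01 kΩ.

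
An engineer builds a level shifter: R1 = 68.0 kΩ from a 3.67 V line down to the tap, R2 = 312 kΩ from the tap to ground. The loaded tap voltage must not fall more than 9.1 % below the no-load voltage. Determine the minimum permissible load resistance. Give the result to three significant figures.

R_L(min) ≈ 558 kΩ

Output resistance R_th = R1‖R2 = (68.0 × 312)/380.0 = 55.83 kΩ.
The fractional drop is R_th/(R_th + R_L); requiring this ≤ 0.0910 gives R_L ≥ R_th(1/0.0910 − 1) = 55.83 × 9.989 = 558 kΩ.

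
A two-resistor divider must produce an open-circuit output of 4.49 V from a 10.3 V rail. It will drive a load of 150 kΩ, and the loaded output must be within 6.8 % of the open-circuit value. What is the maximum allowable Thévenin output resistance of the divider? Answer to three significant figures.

R_th ≤ 10.9 kΩ

Loading drop = R_th/(R_th + R_L) ≤ 0.0680, so R_th ≤ R_L · ε/(1−ε) = 150 kΩ × 0.0680/0.9320 = 10.9 kΩ.
(Any R1, R2 with R2/(R1+R2) = 0.436 and R1‖R2 ≤ 10.9 kΩ will meet the spec.)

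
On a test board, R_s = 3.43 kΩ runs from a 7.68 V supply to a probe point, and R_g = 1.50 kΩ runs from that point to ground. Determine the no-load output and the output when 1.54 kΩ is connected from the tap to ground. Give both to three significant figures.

Unloaded: 2.34 V; loaded: 1.39 V

Open-circuit: V = 7.68 × 1.50/(3.43 + 1.50) = 2.34 V.
With the load, R_g becomes R_g‖R_L = 0.7599 kΩ, so V = 7.68 × 0.7599/4.190 = 1.39 V.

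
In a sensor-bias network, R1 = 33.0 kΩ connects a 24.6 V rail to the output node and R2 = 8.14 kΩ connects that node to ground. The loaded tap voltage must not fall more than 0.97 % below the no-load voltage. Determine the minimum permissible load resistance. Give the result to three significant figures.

R_L(min) ≈ 667 kΩ

Output resistance R_th = R1‖R2 = (33.0 × 8.14)/41.14 = 6.529 kΩ.
The fractional drop is R_th/(R_th + R_L); requiring this ≤ 0.00970 gives R_L ≥ R_th(1/0.00970 − 1) = 6.529 × 102.1 = 667 kΩ.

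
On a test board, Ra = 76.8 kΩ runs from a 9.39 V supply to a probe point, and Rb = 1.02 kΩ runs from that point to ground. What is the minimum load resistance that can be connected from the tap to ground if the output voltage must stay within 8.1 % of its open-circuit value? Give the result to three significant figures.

Output resistance R_th = Ra‖Rb = (76.8 × 1.02)/77.82 = 1.007 kΩ.
The fractional drop is R_th/(R_th + R_L); requiring this ≤ 0.0810 gives R_L ≥ R_th(1/0.0810 − 1) = 1.007 × 11.35 = 11.4 kΩ.

R_L(min) ≈ 11.4 kΩ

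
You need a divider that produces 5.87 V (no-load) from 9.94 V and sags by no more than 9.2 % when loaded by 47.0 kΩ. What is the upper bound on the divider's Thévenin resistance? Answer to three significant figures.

R_th ≤ 4.76 kΩ

Loading drop = R_th/(R_th + R_L) ≤ 0.0920, so R_th ≤ R_L · ε/(1−ε) = 47.0 kΩ × 0.0920/0.9080 = 4.76 kΩ.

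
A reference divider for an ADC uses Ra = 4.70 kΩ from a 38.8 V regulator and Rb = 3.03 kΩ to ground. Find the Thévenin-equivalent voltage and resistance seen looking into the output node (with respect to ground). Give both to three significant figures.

V_th = 15.2 V, R_th = 1.84 kΩ

V_th is the open-circuit tap voltage: 38.8 × 3.03/(4.70 + 3.03) = 15.2 V.
With the supply zeroed, Ra and Rb appear in parallel from the tap: R_th = Ra‖Rb = (4.70 × 3.03)/7.730 = 1.84 kΩ.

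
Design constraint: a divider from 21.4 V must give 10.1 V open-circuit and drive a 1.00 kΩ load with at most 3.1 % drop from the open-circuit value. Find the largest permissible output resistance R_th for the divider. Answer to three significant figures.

R_th ≤ 32.0 Ω

Loading drop = R_th/(R_th + R_L) ≤ 0.0310, so R_th ≤ R_L · ε/(1−ε) = 1.00 kΩ × 0.0310/0.9690 = 32.0 Ω.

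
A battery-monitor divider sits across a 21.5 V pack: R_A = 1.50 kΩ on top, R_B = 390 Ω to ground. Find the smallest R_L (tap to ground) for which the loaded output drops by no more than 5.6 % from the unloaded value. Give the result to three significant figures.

Output resistance R_th = R_A‖R_B = (1500 × 390)/1890 = 309.5 Ω.
The fractional drop is R_th/(R_th + R_L); requiring this ≤ 0.0560 gives R_L ≥ R_th(1/0.0560 − 1) = 309.5 × 16.86 = 5.22 kΩ.

R_L(min) ≈ 5.22 kΩ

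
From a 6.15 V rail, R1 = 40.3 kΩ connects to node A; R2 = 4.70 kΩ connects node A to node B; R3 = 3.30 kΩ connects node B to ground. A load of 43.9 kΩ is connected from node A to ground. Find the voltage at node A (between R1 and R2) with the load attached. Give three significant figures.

Below node A the series string R2+R3 = 8.000 kΩ sits in parallel with the 43.9 kΩ load: 6.767 kΩ.
V_A = 6.15 × 6.767/(40.3 + 6.767) = 0.884 V.

V ≈ 0.884 V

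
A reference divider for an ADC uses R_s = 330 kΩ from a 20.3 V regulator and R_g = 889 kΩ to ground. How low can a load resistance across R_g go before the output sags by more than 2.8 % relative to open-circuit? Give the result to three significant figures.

Output resistance R_th = R_s‖R_g = (330 × 889)/1219 = 240.7 kΩ.
The fractional drop is R_th/(R_th + R_L); requiring this ≤ 0.0280 gives R_L ≥ R_th(1/0.0280 − 1) = 240.7 × 34.71 = 8.35 MΩ.

R_L(min) ≈ 8.35 MΩ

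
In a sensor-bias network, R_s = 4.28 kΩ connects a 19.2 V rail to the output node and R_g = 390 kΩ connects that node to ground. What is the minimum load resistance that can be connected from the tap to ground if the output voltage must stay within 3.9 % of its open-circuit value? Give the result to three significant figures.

R_L(min) ≈ 104 kΩ

Output resistance R_th = R_s‖R_g = (4.28 × 390)/394.3 = 4.234 kΩ.
The fractional drop is R_th/(R_th + R_L); requiring this ≤ 0.0390 gives R_L ≥ R_th(1/0.0390 − 1) = 4.234 × 24.64 = 104 kΩ.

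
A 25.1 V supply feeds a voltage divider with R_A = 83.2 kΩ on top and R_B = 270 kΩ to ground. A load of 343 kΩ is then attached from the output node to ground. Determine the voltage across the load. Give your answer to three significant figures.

V_out ≈ 16.2 V

The load sits in parallel with R_B: R_B‖R_L = (270 × 343) / (270 + 343) = 151.1 kΩ.
V_out = 25.1 × 151.1 / (83.2 + 151.1) = 25.1 × 151.1/234.3 = 16.2 V.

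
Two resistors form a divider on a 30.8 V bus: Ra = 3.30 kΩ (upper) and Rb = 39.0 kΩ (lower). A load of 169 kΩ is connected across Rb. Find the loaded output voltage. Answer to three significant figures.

V_out ≈ 27.9 V

The load sits in parallel with Rb: Rb‖R_L = (39.0 × 169) / (39.0 + 169) = 31.69 kΩ.
V_out = 30.8 × 31.69 / (3.30 + 31.69) = 30.8 × 31.69/34.99 = 27.9 V.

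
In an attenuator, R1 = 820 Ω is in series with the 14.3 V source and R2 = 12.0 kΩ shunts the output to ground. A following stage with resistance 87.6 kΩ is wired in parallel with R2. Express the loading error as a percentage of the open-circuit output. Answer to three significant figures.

The divider's output (Thévenin) resistance is R1‖R2 = 767.6 Ω.
Fractional drop under load = R_th/(R_th + R_L) = 767.6 / (767.6 + 87600) = 0.008686.
So the output falls by 0.869 %.

0.869 %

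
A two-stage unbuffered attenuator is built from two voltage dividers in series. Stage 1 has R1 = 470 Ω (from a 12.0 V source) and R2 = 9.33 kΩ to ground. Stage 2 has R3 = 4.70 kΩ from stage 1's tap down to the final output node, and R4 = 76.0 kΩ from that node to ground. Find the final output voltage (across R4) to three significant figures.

Stage 2 presents R3+R4 = 80700 Ω as a load on stage 1's tap.
Stage 1's lower leg becomes R2‖(R3+R4) = 8363 Ω, so V_mid = 12.0 × 8363/8833 = 11.36 V.
Stage 2 is itself unloaded: V_out = V_mid × R4/(R3+R4) = 11.36 × 76000/80700 = 10.7 V.

V_out ≈ 10.7 V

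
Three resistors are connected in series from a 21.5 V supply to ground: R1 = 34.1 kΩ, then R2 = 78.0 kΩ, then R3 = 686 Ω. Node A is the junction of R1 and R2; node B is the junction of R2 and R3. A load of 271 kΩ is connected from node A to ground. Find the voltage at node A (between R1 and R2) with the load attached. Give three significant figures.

V ≈ 13.8 V

Below node A the series string R2+R3 = 78690 Ω sits in parallel with the 271000 Ω load: 60980 Ω.
V_A = 21.5 × 60980/(34100 + 60980) = 13.8 V.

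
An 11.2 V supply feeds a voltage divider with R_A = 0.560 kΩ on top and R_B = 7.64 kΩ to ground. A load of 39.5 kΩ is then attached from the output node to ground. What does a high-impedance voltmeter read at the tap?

The load sits in parallel with R_B: R_B‖R_L = (7640 × 39500) / (7640 + 39500) = 6402 Ω.
V_out = 11.2 × 6402 / (560 + 6402) = 11.2 × 6402/6962 = 10.3 V.
(Unloaded it would have been 10.4 V.)

V_out ≈ 10.3 V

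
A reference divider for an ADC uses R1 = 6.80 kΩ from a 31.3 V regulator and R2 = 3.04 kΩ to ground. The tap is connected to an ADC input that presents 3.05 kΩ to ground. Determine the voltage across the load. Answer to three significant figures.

V_out ≈ 5.73 V

The load sits in parallel with R2: R2‖R_L = (3.04 × 3.05) / (3.04 + 3.05) = 1.522 kΩ.
V_out = 31.3 × 1.522 / (6.80 + 1.522) = 31.3 × 1.522/8.322 = 5.73 V.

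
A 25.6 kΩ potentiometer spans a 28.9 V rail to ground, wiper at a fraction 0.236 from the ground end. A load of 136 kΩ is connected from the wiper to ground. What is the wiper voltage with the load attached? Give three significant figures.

The wiper splits the pot into (1−α)R = 19.56 kΩ above and αR = 6.042 kΩ below.
Lower section ‖ load = 5.785 kΩ.
V_wiper = 28.9 × 5.785/(19.56 + 5.785) = 6.60 V.

V ≈ 6.60 V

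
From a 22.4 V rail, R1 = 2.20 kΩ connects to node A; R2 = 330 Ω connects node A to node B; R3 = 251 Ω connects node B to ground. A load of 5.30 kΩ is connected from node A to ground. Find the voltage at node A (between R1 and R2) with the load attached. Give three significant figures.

Below node A the series string R2+R3 = 581.0 Ω sits in parallel with the 5300 Ω load: 523.6 Ω.
V_A = 22.4 × 523.6/(2200 + 523.6) = 4.31 V.

V ≈ 4.31 V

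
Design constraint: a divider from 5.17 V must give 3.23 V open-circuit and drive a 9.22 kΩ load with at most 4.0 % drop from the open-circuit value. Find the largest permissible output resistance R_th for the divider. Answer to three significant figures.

R_th ≤ 384 Ω

Loading drop = R_th/(R_th + R_L) ≤ 0.0400, so R_th ≤ R_L · ε/(1−ε) = 9.22 kΩ × 0.0400/0.9600 = 384 Ω.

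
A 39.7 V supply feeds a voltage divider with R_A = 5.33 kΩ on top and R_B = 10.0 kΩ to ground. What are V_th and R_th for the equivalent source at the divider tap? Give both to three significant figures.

V_th = 25.9 V, R_th = 3.48 kΩ

V_th is the open-circuit tap voltage: 39.7 × 10.0/(5.33 + 10.0) = 25.9 V.
With the supply zeroed, R_A and R_B appear in parallel from the tap: R_th = R_A‖R_B = (5.33 × 10.0)/15.33 = 3.48 kΩ.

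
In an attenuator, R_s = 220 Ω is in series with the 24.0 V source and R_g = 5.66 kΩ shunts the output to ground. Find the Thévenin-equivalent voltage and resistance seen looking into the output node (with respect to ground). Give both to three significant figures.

V_th = 23.1 V, R_th = 212 Ω

V_th is the open-circuit tap voltage: 24.0 × 5660/(220 + 5660) = 23.1 V.
With the supply zeroed, R_s and R_g appear in parallel from the tap: R_th = R_s‖R_g = (220 × 5660)/5880 = 212 Ω.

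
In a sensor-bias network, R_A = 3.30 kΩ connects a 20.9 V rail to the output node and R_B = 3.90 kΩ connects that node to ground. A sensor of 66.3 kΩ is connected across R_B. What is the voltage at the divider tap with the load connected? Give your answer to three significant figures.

The load sits in parallel with R_B: R_B‖R_L = (3.90 × 66.3) / (3.90 + 66.3) = 3.683 kΩ.
V_out = 20.9 × 3.683 / (3.30 + 3.683) = 20.9 × 3.683/6.983 = 11.0 V.

V_out ≈ 11.0 V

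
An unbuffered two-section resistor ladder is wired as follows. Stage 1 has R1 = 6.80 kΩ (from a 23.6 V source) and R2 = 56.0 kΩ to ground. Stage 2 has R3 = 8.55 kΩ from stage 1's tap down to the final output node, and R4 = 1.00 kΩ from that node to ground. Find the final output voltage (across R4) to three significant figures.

V_out ≈ 1.35 V

Stage 2 presents R3+R4 = 9.550 kΩ as a load on stage 1's tap.
Stage 1's lower leg becomes R2‖(R3+R4) = 8.159 kΩ, so V_mid = 23.6 × 8.159/14.96 = 12.87 V.
Stage 2 is itself unloaded: V_out = V_mid × R4/(R3+R4) = 12.87 × 1.00/9.550 = 1.35 V.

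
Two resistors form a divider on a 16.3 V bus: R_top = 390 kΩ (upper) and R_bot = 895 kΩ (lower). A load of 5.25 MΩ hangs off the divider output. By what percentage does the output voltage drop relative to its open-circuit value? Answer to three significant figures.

The divider's output (Thévenin) resistance is R_top‖R_bot = 271.6 kΩ.
Fractional drop under load = R_th/(R_th + R_L) = 271.6 / (271.6 + 5250) = 0.04919.
So the output falls by 4.92 %.

4.92 %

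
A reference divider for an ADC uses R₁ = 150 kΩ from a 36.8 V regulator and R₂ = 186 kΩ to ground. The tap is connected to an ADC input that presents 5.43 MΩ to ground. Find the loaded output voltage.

V_out ≈ 20.1 V

The load sits in parallel with R₂: R₂‖R_L = (186 × 5430) / (186 + 5430) = 179.8 kΩ.
V_out = 36.8 × 179.8 / (150 + 179.8) = 36.8 × 179.8/329.8 = 20.1 V.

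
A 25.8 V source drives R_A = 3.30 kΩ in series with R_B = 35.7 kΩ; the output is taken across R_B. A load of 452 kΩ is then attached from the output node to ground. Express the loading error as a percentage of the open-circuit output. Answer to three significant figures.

The divider's output (Thévenin) resistance is R_A‖R_B = 3.021 kΩ.
Fractional drop under load = R_th/(R_th + R_L) = 3.021 / (3.021 + 452) = 0.006639.
So the output falls by 0.664 %.

0.664 %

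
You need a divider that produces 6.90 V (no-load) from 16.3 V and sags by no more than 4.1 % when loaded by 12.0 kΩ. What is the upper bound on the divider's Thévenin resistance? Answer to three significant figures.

R_th ≤ 513 Ω

Loading drop = R_th/(R_th + R_L) ≤ 0.0410, so R_th ≤ R_L · ε/(1−ε) = 12.0 kΩ × 0.0410/0.9590 = 513 Ω.
(Any R1, R2 with R2/(R1+R2) = 0.423 and R1‖R2 ≤ 513 Ω will meet the spec.)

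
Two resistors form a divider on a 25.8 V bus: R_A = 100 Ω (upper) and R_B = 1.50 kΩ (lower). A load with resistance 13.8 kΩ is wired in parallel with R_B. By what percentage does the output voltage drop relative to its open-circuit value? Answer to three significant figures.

The divider's output (Thévenin) resistance is R_A‖R_B = 93.75 Ω.
Fractional drop under load = R_th/(R_th + R_L) = 93.75 / (93.75 + 13800) = 0.006748.
So the output falls by 0.675 %.

0.675 %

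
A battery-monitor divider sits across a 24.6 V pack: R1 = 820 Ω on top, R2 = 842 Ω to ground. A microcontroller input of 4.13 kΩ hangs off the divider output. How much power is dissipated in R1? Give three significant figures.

P ≈ 215 mW

Total resistance from the source is R1 + (R2‖R_L) = 1519 Ω, so I = 24.6/1519 Ω = 16.19 mA.
P = I²·R1 = (16.19 mA)² × 820 Ω = 215 mW.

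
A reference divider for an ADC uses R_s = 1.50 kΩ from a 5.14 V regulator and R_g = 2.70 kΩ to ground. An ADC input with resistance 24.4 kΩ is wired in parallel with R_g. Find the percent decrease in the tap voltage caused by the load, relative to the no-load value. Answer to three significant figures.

The divider's output (Thévenin) resistance is R_s‖R_g = 0.9643 kΩ.
Fractional drop under load = R_th/(R_th + R_L) = 0.9643 / (0.9643 + 24.4) = 0.03802.
So the output falls by 3.80 %.

3.80 %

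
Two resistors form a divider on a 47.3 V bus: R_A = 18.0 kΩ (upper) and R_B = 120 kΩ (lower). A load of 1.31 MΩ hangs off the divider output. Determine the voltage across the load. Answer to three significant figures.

V_out ≈ 40.6 V

The load sits in parallel with R_B: R_B‖R_L = (120 × 1310) / (120 + 1310) = 109.9 kΩ.
V_out = 47.3 × 109.9 / (18.0 + 109.9) = 47.3 × 109.9/127.9 = 40.6 V.
(Unloaded it would have been 41.1 V.)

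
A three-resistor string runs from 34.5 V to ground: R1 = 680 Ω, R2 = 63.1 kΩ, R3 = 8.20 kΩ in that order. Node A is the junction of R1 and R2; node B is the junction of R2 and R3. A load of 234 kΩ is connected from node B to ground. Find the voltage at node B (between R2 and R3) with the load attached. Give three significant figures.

At node B, R3 is in parallel with the load: R3‖R_L = 7922 Ω.
Below node A the resistance is R2 + (R3‖R_L) = 71020 Ω, so V_A = 34.5 × 71020/71700 = 34.17 V.
Then V_B = V_A × (R3‖R_L)/(R2 + R3‖R_L) = 34.17 × 7922/71020 = 3.81 V.

V ≈ 3.81 V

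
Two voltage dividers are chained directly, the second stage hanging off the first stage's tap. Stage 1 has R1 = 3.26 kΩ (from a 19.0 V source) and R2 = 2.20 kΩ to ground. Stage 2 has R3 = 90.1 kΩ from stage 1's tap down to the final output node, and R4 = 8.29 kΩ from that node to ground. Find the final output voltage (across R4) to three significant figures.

Stage 2 presents R3+R4 = 98.39 kΩ as a load on stage 1's tap.
Stage 1's lower leg becomes R2‖(R3+R4) = 2.152 kΩ, so V_mid = 19.0 × 2.152/5.412 = 7.555 V.
Stage 2 is itself unloaded: V_out = V_mid × R4/(R3+R4) = 7.555 × 8.29/98.39 = 0.637 V.

V_out ≈ 0.637 V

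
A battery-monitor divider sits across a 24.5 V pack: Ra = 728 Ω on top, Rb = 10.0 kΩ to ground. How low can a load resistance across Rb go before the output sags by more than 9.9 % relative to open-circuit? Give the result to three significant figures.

Output resistance R_th = Ra‖Rb = (728 × 10000)/10730 = 678.6 Ω.
The fractional drop is R_th/(R_th + R_L); requiring this ≤ 0.0990 gives R_L ≥ R_th(1/0.0990 − 1) = 678.6 × 9.101 = 6.18 kΩ.

R_L(min) ≈ 6.18 kΩ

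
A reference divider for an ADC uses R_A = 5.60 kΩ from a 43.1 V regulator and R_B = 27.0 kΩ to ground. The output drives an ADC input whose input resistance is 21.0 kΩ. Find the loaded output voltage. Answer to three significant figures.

The load sits in parallel with R_B: R_B‖R_L = (27.0 × 21.0) / (27.0 + 21.0) = 11.81 kΩ.
V_out = 43.1 × 11.81 / (5.60 + 11.81) = 43.1 × 11.81/17.41 = 29.2 V.

V_out ≈ 29.2 V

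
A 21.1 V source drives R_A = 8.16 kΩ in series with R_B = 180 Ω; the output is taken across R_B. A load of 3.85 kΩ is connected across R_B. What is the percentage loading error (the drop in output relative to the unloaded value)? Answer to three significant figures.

4.37 %

The divider's output (Thévenin) resistance is R_A‖R_B = 176.1 Ω.
Fractional drop under load = R_th/(R_th + R_L) = 176.1 / (176.1 + 3850) = 0.04374.
So the output falls by 4.37 %.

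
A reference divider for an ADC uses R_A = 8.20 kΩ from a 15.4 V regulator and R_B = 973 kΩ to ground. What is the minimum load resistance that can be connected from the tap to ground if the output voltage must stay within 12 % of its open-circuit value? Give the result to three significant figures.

Output resistance R_th = R_A‖R_B = (8.20 × 973)/981.2 = 8.131 kΩ.
The fractional drop is R_th/(R_th + R_L); requiring this ≤ 0.120 gives R_L ≥ R_th(1/0.120 − 1) = 8.131 × 7.333 = 59.6 kΩ.

R_L(min) ≈ 59.6 kΩ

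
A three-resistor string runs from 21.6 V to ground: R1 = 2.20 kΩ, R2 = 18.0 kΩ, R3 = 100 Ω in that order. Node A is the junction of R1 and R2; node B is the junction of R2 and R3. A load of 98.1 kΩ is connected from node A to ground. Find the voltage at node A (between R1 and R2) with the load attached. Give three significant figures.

Below node A the series string R2+R3 = 18100 Ω sits in parallel with the 98100 Ω load: 15280 Ω.
V_A = 21.6 × 15280/(2200 + 15280) = 18.9 V.

V ≈ 18.9 V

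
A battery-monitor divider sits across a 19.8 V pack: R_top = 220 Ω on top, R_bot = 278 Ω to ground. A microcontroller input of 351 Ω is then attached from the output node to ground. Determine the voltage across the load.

The load sits in parallel with R_bot: R_bot‖R_L = (278 × 351) / (278 + 351) = 155.1 Ω.
V_out = 19.8 × 155.1 / (220 + 155.1) = 19.8 × 155.1/375.1 = 8.19 V.
(Unloaded it would have been 11.1 V.)

V_out ≈ 8.19 V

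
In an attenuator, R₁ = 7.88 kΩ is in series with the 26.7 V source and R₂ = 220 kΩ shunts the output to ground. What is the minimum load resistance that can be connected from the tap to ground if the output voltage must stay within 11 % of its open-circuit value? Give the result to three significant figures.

Output resistance R_th = R₁‖R₂ = (7.88 × 220)/227.9 = 7.608 kΩ.
The fractional drop is R_th/(R_th + R_L); requiring this ≤ 0.110 gives R_L ≥ R_th(1/0.110 − 1) = 7.608 × 8.091 = 61.6 kΩ.

R_L(min) ≈ 61.6 kΩ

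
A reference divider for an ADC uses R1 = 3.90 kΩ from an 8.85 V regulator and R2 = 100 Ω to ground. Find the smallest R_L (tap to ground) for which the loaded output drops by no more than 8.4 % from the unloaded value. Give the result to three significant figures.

Output resistance R_th = R1‖R2 = (3900 × 100)/4000 = 97.50 Ω.
The fractional drop is R_th/(R_th + R_L); requiring this ≤ 0.0840 gives R_L ≥ R_th(1/0.0840 − 1) = 97.50 × 10.90 = 1.06 kΩ.

R_L(min) ≈ 1.06 kΩ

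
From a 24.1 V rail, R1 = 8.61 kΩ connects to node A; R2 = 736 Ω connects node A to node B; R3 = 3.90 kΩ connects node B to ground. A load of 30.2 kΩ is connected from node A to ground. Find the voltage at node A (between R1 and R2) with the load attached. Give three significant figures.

Below node A the series string R2+R3 = 4636 Ω sits in parallel with the 30200 Ω load: 4019 Ω.
V_A = 24.1 × 4019/(8610 + 4019) = 7.67 V.

V ≈ 7.67 V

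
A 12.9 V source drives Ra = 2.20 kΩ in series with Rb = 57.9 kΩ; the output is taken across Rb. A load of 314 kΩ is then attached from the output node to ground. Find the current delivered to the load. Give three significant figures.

Rb‖R_L = 48.89 kΩ; V_out = 12.9 × 48.89/51.09 = 12.34 V.
I_L = V_out / R_L = 12.34 / 314 kΩ = 0.0393 mA.

I_L ≈ 0.0393 mA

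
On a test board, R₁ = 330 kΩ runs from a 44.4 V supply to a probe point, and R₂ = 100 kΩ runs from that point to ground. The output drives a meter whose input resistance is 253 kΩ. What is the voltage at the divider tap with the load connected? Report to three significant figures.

The load sits in parallel with R₂: R₂‖R_L = (100 × 253) / (100 + 253) = 71.67 kΩ.
V_out = 44.4 × 71.67 / (330 + 71.67) = 44.4 × 71.67/401.7 = 7.92 V.
(Unloaded it would have been 10.3 V.)

V_out ≈ 7.92 V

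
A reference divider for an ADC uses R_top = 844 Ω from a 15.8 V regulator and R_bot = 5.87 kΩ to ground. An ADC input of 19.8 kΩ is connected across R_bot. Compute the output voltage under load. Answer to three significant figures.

The load sits in parallel with R_bot: R_bot‖R_L = (5870 × 19800) / (5870 + 19800) = 4528 Ω.
V_out = 15.8 × 4528 / (844 + 4528) = 15.8 × 4528/5372 = 13.3 V.

V_out ≈ 13.3 V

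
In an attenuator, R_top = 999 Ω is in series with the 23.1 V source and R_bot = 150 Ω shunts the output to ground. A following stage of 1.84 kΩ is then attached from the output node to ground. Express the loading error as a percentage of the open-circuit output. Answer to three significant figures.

The divider's output (Thévenin) resistance is R_top‖R_bot = 130.4 Ω.
Fractional drop under load = R_th/(R_th + R_L) = 130.4 / (130.4 + 1840) = 0.06619.
So the output falls by 6.62 %.

6.62 %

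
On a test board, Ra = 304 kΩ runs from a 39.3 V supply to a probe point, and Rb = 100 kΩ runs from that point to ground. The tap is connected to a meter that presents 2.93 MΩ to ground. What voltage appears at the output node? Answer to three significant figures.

The load sits in parallel with Rb: Rb‖R_L = (100 × 2930) / (100 + 2930) = 96.70 kΩ.
V_out = 39.3 × 96.70 / (304 + 96.70) = 39.3 × 96.70/400.7 = 9.48 V.

V_out ≈ 9.48 V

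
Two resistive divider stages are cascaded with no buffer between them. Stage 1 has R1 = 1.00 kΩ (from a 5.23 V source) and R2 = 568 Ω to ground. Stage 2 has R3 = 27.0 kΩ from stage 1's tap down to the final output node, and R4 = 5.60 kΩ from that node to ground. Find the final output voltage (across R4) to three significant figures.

V_out ≈ 0.322 V

Stage 2 presents R3+R4 = 32600 Ω as a load on stage 1's tap.
Stage 1's lower leg becomes R2‖(R3+R4) = 558.3 Ω, so V_mid = 5.23 × 558.3/1558 = 1.874 V.
Stage 2 is itself unloaded: V_out = V_mid × R4/(R3+R4) = 1.874 × 5600/32600 = 0.322 V.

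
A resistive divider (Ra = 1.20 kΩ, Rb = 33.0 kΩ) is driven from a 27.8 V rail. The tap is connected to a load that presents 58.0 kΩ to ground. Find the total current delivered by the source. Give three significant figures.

I ≈ 1.25 mA

Rb‖R_L = 21.03 kΩ, so the source sees Ra + Rb‖R_L = 22.23 kΩ.
I = 27.8 V / 22.23 kΩ = 1.25 mA.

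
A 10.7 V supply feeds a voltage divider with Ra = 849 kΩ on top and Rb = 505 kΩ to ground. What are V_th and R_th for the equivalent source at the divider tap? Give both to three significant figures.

V_th is the open-circuit tap voltage: 10.7 × 505/(849 + 505) = 3.99 V.
With the supply zeroed, Ra and Rb appear in parallel from the tap: R_th = Ra‖Rb = (849 × 505)/1354 = 317 kΩ.

V_th = 3.99 V, R_th = 317 kΩ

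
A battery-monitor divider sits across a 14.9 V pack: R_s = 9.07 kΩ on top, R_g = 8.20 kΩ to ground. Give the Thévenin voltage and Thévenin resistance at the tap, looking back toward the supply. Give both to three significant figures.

V_th is the open-circuit tap voltage: 14.9 × 8.20/(9.07 + 8.20) = 7.07 V.
With the supply zeroed, R_s and R_g appear in parallel from the tap: R_th = R_s‖R_g = (9.07 × 8.20)/17.27 = 4.31 kΩ.

V_th = 7.07 V, R_th = 4.31 kΩ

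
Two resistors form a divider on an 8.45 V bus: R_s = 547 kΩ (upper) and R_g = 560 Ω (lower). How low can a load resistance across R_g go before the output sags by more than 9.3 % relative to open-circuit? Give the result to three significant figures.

Output resistance R_th = R_s‖R_g = (547000 × 560)/547600 = 559.4 Ω.
The fractional drop is R_th/(R_th + R_L); requiring this ≤ 0.0930 gives R_L ≥ R_th(1/0.0930 − 1) = 559.4 × 9.753 = 5.46 kΩ.

R_L(min) ≈ 5.46 kΩ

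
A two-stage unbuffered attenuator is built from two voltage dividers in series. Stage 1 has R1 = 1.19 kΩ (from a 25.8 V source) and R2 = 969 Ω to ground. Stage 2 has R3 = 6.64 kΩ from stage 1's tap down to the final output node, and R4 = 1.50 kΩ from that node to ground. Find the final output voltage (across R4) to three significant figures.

V_out ≈ 2.00 V

Stage 2 presents R3+R4 = 8140 Ω as a load on stage 1's tap.
Stage 1's lower leg becomes R2‖(R3+R4) = 865.9 Ω, so V_mid = 25.8 × 865.9/2056 = 10.87 V.
Stage 2 is itself unloaded: V_out = V_mid × R4/(R3+R4) = 10.87 × 1500/8140 = 2.00 V.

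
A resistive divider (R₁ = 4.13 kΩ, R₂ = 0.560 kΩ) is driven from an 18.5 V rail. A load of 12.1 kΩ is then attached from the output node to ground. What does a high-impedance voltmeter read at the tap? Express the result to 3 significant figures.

The load sits in parallel with R₂: R₂‖R_L = (560 × 12100) / (560 + 12100) = 535.2 Ω.
V_out = 18.5 × 535.2 / (4130 + 535.2) = 18.5 × 535.2/4665 = 2.12 V.
(Unloaded it would have been 2.21 V.)

V_out ≈ 2.12 V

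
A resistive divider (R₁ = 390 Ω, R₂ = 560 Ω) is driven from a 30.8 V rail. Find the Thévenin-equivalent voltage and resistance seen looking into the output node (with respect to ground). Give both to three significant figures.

V_th = 18.2 V, R_th = 230 Ω

V_th is the open-circuit tap voltage: 30.8 × 560/(390 + 560) = 18.2 V.
With the supply zeroed, R₁ and R₂ appear in parallel from the tap: R_th = R₁‖R₂ = (390 × 560)/950.0 = 230 Ω.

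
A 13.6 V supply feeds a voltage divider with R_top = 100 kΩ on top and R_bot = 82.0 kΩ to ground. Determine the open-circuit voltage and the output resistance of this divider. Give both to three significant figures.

V_th = 6.13 V, R_th = 45.1 kΩ

V_th is the open-circuit tap voltage: 13.6 × 82.0/(100 + 82.0) = 6.13 V.
With the supply zeroed, R_top and R_bot appear in parallel from the tap: R_th = R_top‖R_bot = (100 × 82.0)/182.0 = 45.1 kΩ.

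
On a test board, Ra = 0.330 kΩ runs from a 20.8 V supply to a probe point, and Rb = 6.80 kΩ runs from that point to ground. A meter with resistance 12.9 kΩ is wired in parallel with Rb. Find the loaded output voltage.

The load sits in parallel with Rb: Rb‖R_L = (6800 × 12900) / (6800 + 12900) = 4453 Ω.
V_out = 20.8 × 4453 / (330 + 4453) = 20.8 × 4453/4783 = 19.4 V.

V_out ≈ 19.4 V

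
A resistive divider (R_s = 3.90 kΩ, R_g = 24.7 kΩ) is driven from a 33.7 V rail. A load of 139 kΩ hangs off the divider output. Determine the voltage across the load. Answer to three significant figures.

The load sits in parallel with R_g: R_g‖R_L = (24.7 × 139) / (24.7 + 139) = 20.97 kΩ.
V_out = 33.7 × 20.97 / (3.90 + 20.97) = 33.7 × 20.97/24.87 = 28.4 V.

V_out ≈ 28.4 V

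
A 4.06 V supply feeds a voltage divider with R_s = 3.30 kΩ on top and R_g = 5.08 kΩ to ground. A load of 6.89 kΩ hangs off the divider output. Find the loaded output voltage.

The load sits in parallel with R_g: R_g‖R_L = (5.08 × 6.89) / (5.08 + 6.89) = 2.924 kΩ.
V_out = 4.06 × 2.924 / (3.30 + 2.924) = 4.06 × 2.924/6.224 = 1.91 V.

V_out ≈ 1.91 V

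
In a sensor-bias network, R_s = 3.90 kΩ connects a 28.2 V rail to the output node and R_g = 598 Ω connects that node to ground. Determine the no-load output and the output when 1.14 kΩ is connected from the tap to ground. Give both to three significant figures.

Open-circuit: V = 28.2 × 598/(3900 + 598) = 3.75 V.
With the load, R_g becomes R_g‖R_L = 392.2 Ω, so V = 28.2 × 392.2/4292 = 2.58 V.

Unloaded: 3.75 V; loaded: 2.58 V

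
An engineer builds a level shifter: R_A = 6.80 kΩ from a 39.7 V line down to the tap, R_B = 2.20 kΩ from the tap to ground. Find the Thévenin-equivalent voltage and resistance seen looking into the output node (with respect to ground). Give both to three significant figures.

V_th is the open-circuit tap voltage: 39.7 × 2.20/(6.80 + 2.20) = 9.70 V.
With the supply zeroed, R_A and R_B appear in parallel from the tap: R_th = R_A‖R_B = (6.80 × 2.20)/9.000 = 1.66 kΩ.

V_th = 9.70 V, R_th = 1.66 kΩ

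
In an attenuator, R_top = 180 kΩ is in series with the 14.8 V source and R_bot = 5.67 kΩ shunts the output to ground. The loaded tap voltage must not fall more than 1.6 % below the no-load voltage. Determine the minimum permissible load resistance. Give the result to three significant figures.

R_L(min) ≈ 338 kΩ

Output resistance R_th = R_top‖R_bot = (180 × 5.67)/185.7 = 5.497 kΩ.
The fractional drop is R_th/(R_th + R_L); requiring this ≤ 0.0160 gives R_L ≥ R_th(1/0.0160 − 1) = 5.497 × 61.50 = 338 kΩ.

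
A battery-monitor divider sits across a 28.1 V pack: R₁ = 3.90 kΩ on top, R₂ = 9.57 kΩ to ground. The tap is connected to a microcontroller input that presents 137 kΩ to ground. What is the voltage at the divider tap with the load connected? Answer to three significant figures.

The load sits in parallel with R₂: R₂‖R_L = (9.57 × 137) / (9.57 + 137) = 8.945 kΩ.
V_out = 28.1 × 8.945 / (3.90 + 8.945) = 28.1 × 8.945/12.85 = 19.6 V.
(Unloaded it would have been 20.0 V.)

V_out ≈ 19.6 V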